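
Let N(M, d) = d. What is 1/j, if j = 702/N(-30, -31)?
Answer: -31/702 ≈ -0.044160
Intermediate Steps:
j = -702/31 (j = 702/(-31) = 702*(-1/31) = -702/31 ≈ -22.645)
1/j = 1/(-702/31) = -31/702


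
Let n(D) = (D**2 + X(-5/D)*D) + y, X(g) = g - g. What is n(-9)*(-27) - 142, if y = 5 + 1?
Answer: -2491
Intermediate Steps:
y = 6
X(g) = 0
n(D) = 6 + D**2 (n(D) = (D**2 + 0*D) + 6 = (D**2 + 0) + 6 = D**2 + 6 = 6 + D**2)
n(-9)*(-27) - 142 = (6 + (-9)**2)*(-27) - 142 = (6 + 81)*(-27) - 142 = 87*(-27) - 142 = -2349 - 142 = -2491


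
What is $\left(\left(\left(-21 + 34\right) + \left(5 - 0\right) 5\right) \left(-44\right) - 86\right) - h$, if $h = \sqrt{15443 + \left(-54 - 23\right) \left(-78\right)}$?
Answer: $-1758 - \sqrt{21449} \approx -1904.5$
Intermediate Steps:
$h = \sqrt{21449}$ ($h = \sqrt{15443 - -6006} = \sqrt{15443 + 6006} = \sqrt{21449} \approx 146.45$)
$\left(\left(\left(-21 + 34\right) + \left(5 - 0\right) 5\right) \left(-44\right) - 86\right) - h = \left(\left(\left(-21 + 34\right) + \left(5 - 0\right) 5\right) \left(-44\right) - 86\right) - \sqrt{21449} = \left(\left(13 + \left(5 + 0\right) 5\right) \left(-44\right) - 86\right) - \sqrt{21449} = \left(\left(13 + 5 \cdot 5\right) \left(-44\right) - 86\right) - \sqrt{21449} = \left(\left(13 + 25\right) \left(-44\right) - 86\right) - \sqrt{21449} = \left(38 \left(-44\right) - 86\right) - \sqrt{21449} = \left(-1672 - 86\right) - \sqrt{21449} = -1758 - \sqrt{21449}$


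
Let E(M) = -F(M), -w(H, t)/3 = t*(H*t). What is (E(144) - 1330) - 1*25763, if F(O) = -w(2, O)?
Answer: -151509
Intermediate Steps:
w(H, t) = -3*H*t² (w(H, t) = -3*t*H*t = -3*H*t²)
F(O) = 6*O² (F(O) = -(-3)*2*O² = -(-6)*O² = 6*O²)
E(M) = -6*M²
(E(144) - 1330) - 1*25763 = (-6*144² - 1330) - 1*25763 = (-6*20736 - 1330) - 25763 = (-124416 - 1330) - 25763 = -125746 - 25763 = -151509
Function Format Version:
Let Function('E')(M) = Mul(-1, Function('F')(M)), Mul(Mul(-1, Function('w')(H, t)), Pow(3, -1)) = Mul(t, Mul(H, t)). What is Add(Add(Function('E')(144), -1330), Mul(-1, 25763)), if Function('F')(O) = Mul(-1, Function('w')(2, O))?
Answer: -151509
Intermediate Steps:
Function('w')(H, t) = Mul(-3, H, Pow(t, 2)) (Function('w')(H, t) = Mul(-3, Mul(t, Mul(H, t))) = Mul(-3, Mul(H, Pow(t, 2))) = Mul(-3, H, Pow(t, 2)))
Function('F')(O) = Mul(6, Pow(O, 2)) (Function('F')(O) = Mul(-1, Mul(-3, 2, Pow(O, 2))) = Mul(-1, Mul(-6, Pow(O, 2))) = Mul(6, Pow(O, 2)))
Function('E')(M) = Mul(-6, Pow(M, 2)) (Function('E')(M) = Mul(-1, Mul(6, Pow(M, 2))) = Mul(-6, Pow(M, 2)))
Add(Add(Function('E')(144), -1330), Mul(-1, 25763)) = Add(Add(Mul(-6, Pow(144, 2)), -1330), Mul(-1, 25763)) = Add(Add(Mul(-6, 20736), -1330), -25763) = Add(Add(-124416, -1330), -25763) = Add(-125746, -25763) = -151509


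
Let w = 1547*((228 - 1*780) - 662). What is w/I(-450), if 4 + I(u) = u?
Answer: 939029/227 ≈ 4136.7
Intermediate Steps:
I(u) = -4 + u
w = -1878058 (w = 1547*((228 - 780) - 662) = 1547*(-552 - 662) = 1547*(-1214) = -1878058)
w/I(-450) = -1878058/(-4 - 450) = -1878058/(-454) = -1878058*(-1/454) = 939029/227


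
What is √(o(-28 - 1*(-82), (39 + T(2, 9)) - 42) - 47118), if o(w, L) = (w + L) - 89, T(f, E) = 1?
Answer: I*√47155 ≈ 217.15*I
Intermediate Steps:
o(w, L) = -89 + L + w (o(w, L) = (L + w) - 89 = -89 + L + w)
√(o(-28 - 1*(-82), (39 + T(2, 9)) - 42) - 47118) = √((-89 + ((39 + 1) - 42) + (-28 - 1*(-82))) - 47118) = √((-89 + (40 - 42) + (-28 + 82)) - 47118) = √((-89 - 2 + 54) - 47118) = √(-37 - 47118) = √(-47155) = I*√47155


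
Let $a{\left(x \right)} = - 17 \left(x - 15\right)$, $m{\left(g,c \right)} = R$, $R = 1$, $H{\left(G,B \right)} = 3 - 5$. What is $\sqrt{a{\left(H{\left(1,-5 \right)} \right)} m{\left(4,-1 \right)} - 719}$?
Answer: $i \sqrt{430} \approx 20.736 i$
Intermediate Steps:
$H{\left(G,B \right)} = -2$ ($H{\left(G,B \right)} = 3 - 5 = -2$)
$m{\left(g,c \right)} = 1$
$a{\left(x \right)} = 255 - 17 x$ ($a{\left(x \right)} = - 17 \left(-15 + x\right) = 255 - 17 x$)
$\sqrt{a{\left(H{\left(1,-5 \right)} \right)} m{\left(4,-1 \right)} - 719} = \sqrt{\left(255 - -34\right) 1 - 719} = \sqrt{\left(255 + 34\right) 1 - 719} = \sqrt{289 \cdot 1 - 719} = \sqrt{289 - 719} = \sqrt{-430} = i \sqrt{430}$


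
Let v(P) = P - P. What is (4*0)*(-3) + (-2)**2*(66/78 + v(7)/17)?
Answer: 44/13 ≈ 3.3846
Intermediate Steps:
v(P) = 0
(4*0)*(-3) + (-2)**2*(66/78 + v(7)/17) = (4*0)*(-3) + (-2)**2*(66/78 + 0/17) = 0*(-3) + 4*(66*(1/78) + 0*(1/17)) = 0 + 4*(11/13 + 0) = 0 + 4*(11/13) = 0 + 44/13 = 44/13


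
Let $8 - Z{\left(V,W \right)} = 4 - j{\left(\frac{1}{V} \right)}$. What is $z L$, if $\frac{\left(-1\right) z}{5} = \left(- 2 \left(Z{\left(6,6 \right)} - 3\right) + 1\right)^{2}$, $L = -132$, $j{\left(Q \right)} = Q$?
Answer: $\frac{3520}{3} \approx 1173.3$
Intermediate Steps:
$Z{\left(V,W \right)} = 4 + \frac{1}{V}$ ($Z{\left(V,W \right)} = 8 - \left(4 - \frac{1}{V}\right) = 4 + \frac{1}{V}$)
$z = - \frac{80}{9}$ ($z = - 5 \left(- 2 \left(\left(4 + \frac{1}{6}\right) - 3\right) + 1\right)^{2} = - 5 \left(- 2 \left(\frac{25}{6} - 3\right) + 1\right)^{2} = - 5 \left(\left(-2\right) \frac{7}{6} + 1\right)^{2} = - 5 \left(- \frac{7}{3} + 1\right)^{2} = - 5 \left(- \frac{4}{3}\right)^{2} = \left(-5\right) \frac{16}{9} = - \frac{80}{9} \approx -8.8889$)
$z L = \left(- \frac{80}{9}\right) \left(-132\right) = \frac{3520}{3}$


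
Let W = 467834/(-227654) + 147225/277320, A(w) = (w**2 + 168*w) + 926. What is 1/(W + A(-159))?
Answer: -2104433576/1065946401371 ≈ -0.0019742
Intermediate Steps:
A(w) = 926 + w**2 + 168*w
W = -3207445491/2104433576 (W = 467834*(-1/227654) + 147225*(1/277320) = -233917/113827 + 9815/18488 = -3207445491/2104433576 ≈ -1.5241)
1/(W + A(-159)) = 1/(-3207445491/2104433576 + (926 + (-159)**2 + 168*(-159))) = 1/(-3207445491/2104433576 + (926 + 25281 - 26712)) = 1/(-3207445491/2104433576 - 505) = 1/(-1065946401371/2104433576) = -2104433576/1065946401371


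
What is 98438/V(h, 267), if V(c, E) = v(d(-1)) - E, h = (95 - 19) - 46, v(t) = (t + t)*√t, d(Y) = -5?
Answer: -26282946/71789 + 984380*I*√5/71789 ≈ -366.11 + 30.661*I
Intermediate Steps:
v(t) = 2*t^(3/2) (v(t) = (2*t)*√t = 2*t^(3/2))
h = 30 (h = 76 - 46 = 30)
V(c, E) = -E - 10*I*√5 (V(c, E) = 2*(-5)^(3/2) - E = 2*(-5*I*√5) - E = -10*I*√5 - E = -E - 10*I*√5)
98438/V(h, 267) = 98438/(-1*267 - 10*I*√5) = 98438/(-267 - 10*I*√5)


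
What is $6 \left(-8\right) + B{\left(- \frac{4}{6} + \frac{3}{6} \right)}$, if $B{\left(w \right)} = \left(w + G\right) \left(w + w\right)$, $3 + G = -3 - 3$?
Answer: $- \frac{809}{18} \approx -44.944$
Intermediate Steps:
$G = -9$ ($G = -3 - 6 = -9$)
$B{\left(w \right)} = 2 w \left(-9 + w\right)$ ($B{\left(w \right)} = \left(w - 9\right) \left(w + w\right) = \left(-9 + w\right) 2 w = 2 w \left(-9 + w\right)$)
$6 \left(-8\right) + B{\left(- \frac{4}{6} + \frac{3}{6} \right)} = 6 \left(-8\right) + 2 \left(- \frac{4}{6} + \frac{3}{6}\right) \left(-9 + \left(- \frac{4}{6} + \frac{3}{6}\right)\right) = -48 + 2 \left(\left(-4\right) \frac{1}{6} + 3 \cdot \frac{1}{6}\right) \left(-9 + \left(\left(-4\right) \frac{1}{6} + 3 \cdot \frac{1}{6}\right)\right) = -48 + 2 \left(- \frac{2}{3} + \frac{1}{2}\right) \left(-9 + \left(- \frac{2}{3} + \frac{1}{2}\right)\right) = -48 + 2 \left(- \frac{1}{6}\right) \left(-9 - \frac{1}{6}\right) = -48 + 2 \left(- \frac{1}{6}\right) \left(- \frac{55}{6}\right) = -48 + \frac{55}{18} = - \frac{809}{18}$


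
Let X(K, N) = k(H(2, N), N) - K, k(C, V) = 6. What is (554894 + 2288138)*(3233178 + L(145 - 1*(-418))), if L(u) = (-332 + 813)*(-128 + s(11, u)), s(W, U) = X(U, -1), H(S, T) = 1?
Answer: 8255292117176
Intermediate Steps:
X(K, N) = 6 - K
s(W, U) = 6 - U
L(u) = -58682 - 481*u (L(u) = (-332 + 813)*(-128 + (6 - u)) = 481*(-122 - u) = -58682 - 481*u)
(554894 + 2288138)*(3233178 + L(145 - 1*(-418))) = (554894 + 2288138)*(3233178 + (-58682 - 481*(145 - 1*(-418)))) = 2843032*(3233178 + (-58682 - 481*(145 + 418))) = 2843032*(3233178 + (-58682 - 481*563)) = 2843032*(3233178 + (-58682 - 270803)) = 2843032*(3233178 - 329485) = 2843032*2903693 = 8255292117176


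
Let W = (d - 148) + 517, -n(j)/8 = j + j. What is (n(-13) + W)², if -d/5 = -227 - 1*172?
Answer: 6615184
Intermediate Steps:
d = 1995 (d = -5*(-227 - 1*172) = -5*(-227 - 172) = -5*(-399) = 1995)
n(j) = -16*j (n(j) = -8*(j + j) = -16*j)
W = 2364 (W = (1995 - 148) + 517 = 1847 + 517 = 2364)
(n(-13) + W)² = (-16*(-13) + 2364)² = (208 + 2364)² = 2572² = 6615184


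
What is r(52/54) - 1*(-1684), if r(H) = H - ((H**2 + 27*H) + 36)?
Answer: 1182464/729 ≈ 1622.0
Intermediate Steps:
r(H) = -36 - H**2 - 26*H (r(H) = H - (36 + H**2 + 27*H) = H + (-36 - H**2 - 27*H) = -36 - H**2 - 26*H)
r(52/54) - 1*(-1684) = (-36 - (52/54)**2 - 1352/54) - 1*(-1684) = (-36 - (52*(1/54))**2 - 1352/54) + 1684 = (-36 - (26/27)**2 - 26*26/27) + 1684 = (-36 - 1*676/729 - 676/27) + 1684 = (-36 - 676/729 - 676/27) + 1684 = -45172/729 + 1684 = 1182464/729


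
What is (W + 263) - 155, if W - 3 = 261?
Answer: 372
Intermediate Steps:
W = 264 (W = 3 + 261 = 264)
(W + 263) - 155 = (264 + 263) - 155 = 527 - 155 = 372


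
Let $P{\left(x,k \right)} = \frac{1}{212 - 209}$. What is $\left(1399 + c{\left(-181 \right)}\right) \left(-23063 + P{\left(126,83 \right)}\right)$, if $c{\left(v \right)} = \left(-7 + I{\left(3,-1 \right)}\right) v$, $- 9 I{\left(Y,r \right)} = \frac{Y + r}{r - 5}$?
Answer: $- \frac{4967767588}{81} \approx -6.133 \cdot 10^{7}$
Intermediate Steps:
$I{\left(Y,r \right)} = - \frac{Y + r}{9 \left(-5 + r\right)}$ ($I{\left(Y,r \right)} = - \frac{\left(Y + r\right) \frac{1}{r - 5}}{9} = - \frac{\left(Y + r\right) \frac{1}{-5 + r}}{9} = - \frac{\frac{1}{-5 + r} \left(Y + r\right)}{9} = - \frac{Y + r}{9 \left(-5 + r\right)}$)
$c{\left(v \right)} = - \frac{188 v}{27}$ ($c{\left(v \right)} = \left(-7 + \frac{\left(-1\right) 3 - -1}{9 \left(-5 - 1\right)}\right) v = \left(-7 + \frac{-3 + 1}{9 \left(-6\right)}\right) v = \left(-7 + \frac{1}{9} \left(- \frac{1}{6}\right) \left(-2\right)\right) v = \left(-7 + \frac{1}{27}\right) v = - \frac{188 v}{27}$)
$P{\left(x,k \right)} = \frac{1}{3}$
$\left(1399 + c{\left(-181 \right)}\right) \left(-23063 + P{\left(126,83 \right)}\right) = \left(1399 - - \frac{34028}{27}\right) \left(-23063 + \frac{1}{3}\right) = \left(1399 + \frac{34028}{27}\right) \left(- \frac{69188}{3}\right) = \frac{71801}{27} \left(- \frac{69188}{3}\right) = - \frac{4967767588}{81}$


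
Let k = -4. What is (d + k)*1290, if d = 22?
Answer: 23220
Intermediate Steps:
(d + k)*1290 = (22 - 4)*1290 = 18*1290 = 23220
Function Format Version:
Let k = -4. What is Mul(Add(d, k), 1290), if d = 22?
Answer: 23220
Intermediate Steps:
Mul(Add(d, k), 1290) = Mul(Add(22, -4), 1290) = Mul(18, 1290) = 23220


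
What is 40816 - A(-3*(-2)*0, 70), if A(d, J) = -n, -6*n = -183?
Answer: 81693/2 ≈ 40847.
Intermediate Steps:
n = 61/2 (n = -⅙*(-183) = 61/2 ≈ 30.500)
A(d, J) = -61/2 (A(d, J) = -1*61/2 = -61/2)
40816 - A(-3*(-2)*0, 70) = 40816 - 1*(-61/2) = 40816 + 61/2 = 81693/2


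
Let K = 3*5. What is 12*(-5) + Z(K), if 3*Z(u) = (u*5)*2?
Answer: -10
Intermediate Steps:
K = 15
Z(u) = 10*u/3 (Z(u) = ((u*5)*2)/3 = ((5*u)*2)/3 = (10*u)/3 = 10*u/3)
12*(-5) + Z(K) = 12*(-5) + (10/3)*15 = -60 + 50 = -10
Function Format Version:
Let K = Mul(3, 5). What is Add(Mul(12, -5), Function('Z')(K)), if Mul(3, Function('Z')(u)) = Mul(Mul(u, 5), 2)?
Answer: -10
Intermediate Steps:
K = 15
Function('Z')(u) = Mul(Rational(10, 3), u) (Function('Z')(u) = Mul(Rational(1, 3), Mul(Mul(u, 5), 2)) = Mul(Rational(1, 3), Mul(Mul(5, u), 2)) = Mul(Rational(1, 3), Mul(10, u)) = Mul(Rational(10, 3), u))
Add(Mul(12, -5), Function('Z')(K)) = Add(Mul(12, -5), Mul(Rational(10, 3), 15)) = Add(-60, 50) = -10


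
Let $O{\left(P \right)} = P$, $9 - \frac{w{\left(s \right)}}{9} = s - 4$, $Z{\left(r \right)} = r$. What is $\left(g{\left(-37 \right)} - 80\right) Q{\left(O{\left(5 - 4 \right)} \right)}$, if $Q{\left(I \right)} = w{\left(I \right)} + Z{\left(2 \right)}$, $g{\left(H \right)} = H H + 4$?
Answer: $142230$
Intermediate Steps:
$g{\left(H \right)} = 4 + H^{2}$ ($g{\left(H \right)} = H^{2} + 4 = 4 + H^{2}$)
$w{\left(s \right)} = 117 - 9 s$ ($w{\left(s \right)} = 81 - 9 \left(s - 4\right) = 81 - 9 \left(-4 + s\right) = 81 - \left(-36 + 9 s\right) = 117 - 9 s$)
$Q{\left(I \right)} = 119 - 9 I$ ($Q{\left(I \right)} = \left(117 - 9 I\right) + 2 = 119 - 9 I$)
$\left(g{\left(-37 \right)} - 80\right) Q{\left(O{\left(5 - 4 \right)} \right)} = \left(\left(4 + \left(-37\right)^{2}\right) - 80\right) \left(119 - 9 \left(5 - 4\right)\right) = \left(\left(4 + 1369\right) - 80\right) \left(119 - 9 \left(5 - 4\right)\right) = \left(1373 - 80\right) \left(119 - 9\right) = 1293 \left(119 - 9\right) = 1293 \cdot 110 = 142230$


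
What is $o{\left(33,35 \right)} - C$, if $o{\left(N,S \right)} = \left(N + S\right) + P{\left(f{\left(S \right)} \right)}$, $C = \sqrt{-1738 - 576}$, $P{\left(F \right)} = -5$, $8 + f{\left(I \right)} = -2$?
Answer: $63 - i \sqrt{2314} \approx 63.0 - 48.104 i$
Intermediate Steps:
$f{\left(I \right)} = -10$ ($f{\left(I \right)} = -8 - 2 = -10$)
$C = i \sqrt{2314}$ ($C = \sqrt{-2314} = i \sqrt{2314} \approx 48.104 i$)
$o{\left(N,S \right)} = -5 + N + S$ ($o{\left(N,S \right)} = \left(N + S\right) - 5 = -5 + N + S$)
$o{\left(33,35 \right)} - C = \left(-5 + 33 + 35\right) - i \sqrt{2314} = 63 - i \sqrt{2314}$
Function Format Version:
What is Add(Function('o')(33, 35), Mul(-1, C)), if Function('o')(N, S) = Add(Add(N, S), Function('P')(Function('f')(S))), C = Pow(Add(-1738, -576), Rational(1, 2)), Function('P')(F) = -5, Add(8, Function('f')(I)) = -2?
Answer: Add(63, Mul(-1, I, Pow(2314, Rational(1, 2)))) ≈ Add(63.000, Mul(-48.104, I))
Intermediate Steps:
Function('f')(I) = -10 (Function('f')(I) = Add(-8, -2) = -10)
C = Mul(I, Pow(2314, Rational(1, 2))) (C = Pow(-2314, Rational(1, 2)) = Mul(I, Pow(2314, Rational(1, 2))) ≈ Mul(48.104, I))
Function('o')(N, S) = Add(-5, N, S) (Function('o')(N, S) = Add(Add(N, S), -5) = Add(-5, N, S))
Add(Function('o')(33, 35), Mul(-1, C)) = Add(Add(-5, 33, 35), Mul(-1, Mul(I, Pow(2314, Rational(1, 2))))) = Add(63, Mul(-1, I, Pow(2314, Rational(1, 2))))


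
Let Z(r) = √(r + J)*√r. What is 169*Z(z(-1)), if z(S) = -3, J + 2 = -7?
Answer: -1014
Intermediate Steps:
J = -9 (J = -2 - 7 = -9)
Z(r) = √r*√(-9 + r) (Z(r) = √(r - 9)*√r = √(-9 + r)*√r = √r*√(-9 + r))
169*Z(z(-1)) = 169*(√(-3)*√(-9 - 3)) = 169*((I*√3)*√(-12)) = 169*((I*√3)*(2*I*√3)) = 169*(-6) = -1014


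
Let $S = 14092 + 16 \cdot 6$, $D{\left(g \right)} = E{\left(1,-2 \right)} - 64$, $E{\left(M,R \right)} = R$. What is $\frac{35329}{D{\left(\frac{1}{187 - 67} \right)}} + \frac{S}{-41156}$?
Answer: $- \frac{363734183}{679074} \approx -535.63$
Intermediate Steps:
$D{\left(g \right)} = -66$ ($D{\left(g \right)} = -2 - 64 = -66$)
$S = 14188$ ($S = 14092 + 96 = 14188$)
$\frac{35329}{D{\left(\frac{1}{187 - 67} \right)}} + \frac{S}{-41156} = \frac{35329}{-66} + \frac{14188}{-41156} = 35329 \left(- \frac{1}{66}\right) + 14188 \left(- \frac{1}{41156}\right) = - \frac{35329}{66} - \frac{3547}{10289} = - \frac{363734183}{679074}$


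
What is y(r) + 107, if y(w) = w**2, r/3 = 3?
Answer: 188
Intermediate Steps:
r = 9 (r = 3*3 = 9)
y(r) + 107 = 9**2 + 107 = 81 + 107 = 188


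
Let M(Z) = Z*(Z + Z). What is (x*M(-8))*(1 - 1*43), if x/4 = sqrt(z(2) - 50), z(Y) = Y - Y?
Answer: -107520*I*sqrt(2) ≈ -1.5206e+5*I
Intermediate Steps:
z(Y) = 0
M(Z) = 2*Z**2 (M(Z) = Z*(2*Z) = 2*Z**2)
x = 20*I*sqrt(2) (x = 4*sqrt(0 - 50) = 4*sqrt(-50) = 4*(5*I*sqrt(2)) = 20*I*sqrt(2) ≈ 28.284*I)
(x*M(-8))*(1 - 1*43) = ((20*I*sqrt(2))*(2*(-8)**2))*(1 - 1*43) = ((20*I*sqrt(2))*(2*64))*(1 - 43) = ((20*I*sqrt(2))*128)*(-42) = (2560*I*sqrt(2))*(-42) = -107520*I*sqrt(2)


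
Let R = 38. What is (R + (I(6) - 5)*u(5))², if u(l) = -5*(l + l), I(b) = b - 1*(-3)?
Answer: 26244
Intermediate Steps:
I(b) = 3 + b (I(b) = b + 3 = 3 + b)
u(l) = -10*l
(R + (I(6) - 5)*u(5))² = (38 + ((3 + 6) - 5)*(-10*5))² = (38 + (9 - 5)*(-50))² = (38 + 4*(-50))² = (38 - 200)² = (-162)² = 26244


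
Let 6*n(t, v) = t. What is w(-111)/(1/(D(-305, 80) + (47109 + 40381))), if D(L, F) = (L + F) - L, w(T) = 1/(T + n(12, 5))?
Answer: -87570/109 ≈ -803.39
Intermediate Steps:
n(t, v) = t/6
w(T) = 1/(2 + T) (w(T) = 1/(T + (1/6)*12) = 1/(T + 2) = 1/(2 + T))
D(L, F) = F (D(L, F) = (F + L) - L = F)
w(-111)/(1/(D(-305, 80) + (47109 + 40381))) = 1/((2 - 111)*(1/(80 + (47109 + 40381)))) = 1/((-109)*(1/(80 + 87490))) = -1/(109*(1/87570)) = -1/(109*1/87570) = -1/109*87570 = -87570/109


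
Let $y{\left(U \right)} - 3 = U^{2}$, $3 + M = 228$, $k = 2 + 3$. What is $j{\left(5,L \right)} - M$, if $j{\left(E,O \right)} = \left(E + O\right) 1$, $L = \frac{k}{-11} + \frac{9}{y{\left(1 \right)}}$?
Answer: $- \frac{9601}{44} \approx -218.2$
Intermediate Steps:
$k = 5$
$M = 225$ ($M = -3 + 228 = 225$)
$y{\left(U \right)} = 3 + U^{2}$
$L = \frac{79}{44}$ ($L = \frac{5}{-11} + \frac{9}{3 + 1^{2}} = 5 \left(- \frac{1}{11}\right) + \frac{9}{3 + 1} = - \frac{5}{11} + \frac{9}{4} = \frac{79}{44} \approx 1.7955$)
$j{\left(E,O \right)} = E + O$
$j{\left(5,L \right)} - M = \left(5 + \frac{79}{44}\right) - 225 = \frac{299}{44} - 225 = - \frac{9601}{44}$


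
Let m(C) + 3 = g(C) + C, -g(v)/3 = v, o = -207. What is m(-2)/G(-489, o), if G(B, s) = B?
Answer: -1/489 ≈ -0.0020450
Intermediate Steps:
g(v) = -3*v
m(C) = -3 - 2*C (m(C) = -3 + (-3*C + C) = -3 - 2*C)
m(-2)/G(-489, o) = (-3 - 2*(-2))/(-489) = -(-3 + 4)/489 = -1/489*1 = -1/489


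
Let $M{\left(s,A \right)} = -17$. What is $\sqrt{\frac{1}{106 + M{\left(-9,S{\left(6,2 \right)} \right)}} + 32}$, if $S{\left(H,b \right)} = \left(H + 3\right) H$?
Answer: $\frac{\sqrt{253561}}{89} \approx 5.6578$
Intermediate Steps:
$S{\left(H,b \right)} = H \left(3 + H\right)$ ($S{\left(H,b \right)} = \left(3 + H\right) H = H \left(3 + H\right)$)
$\sqrt{\frac{1}{106 + M{\left(-9,S{\left(6,2 \right)} \right)}} + 32} = \sqrt{\frac{1}{106 - 17} + 32} = \sqrt{\frac{1}{89} + 32} = \sqrt{\frac{2849}{89}} = \frac{\sqrt{253561}}{89}$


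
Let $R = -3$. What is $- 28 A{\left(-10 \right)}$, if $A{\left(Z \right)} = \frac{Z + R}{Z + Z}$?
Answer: $- \frac{91}{5} \approx -18.2$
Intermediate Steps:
$A{\left(Z \right)} = \frac{-3 + Z}{2 Z}$ ($A{\left(Z \right)} = \frac{Z - 3}{Z + Z} = \frac{-3 + Z}{2 Z}$)
$- 28 A{\left(-10 \right)} = - 28 \frac{-3 - 10}{2 \left(-10\right)} = - 28 \cdot \frac{1}{2} \left(- \frac{1}{10}\right) \left(-13\right) = \left(-28\right) \frac{13}{20} = - \frac{91}{5}$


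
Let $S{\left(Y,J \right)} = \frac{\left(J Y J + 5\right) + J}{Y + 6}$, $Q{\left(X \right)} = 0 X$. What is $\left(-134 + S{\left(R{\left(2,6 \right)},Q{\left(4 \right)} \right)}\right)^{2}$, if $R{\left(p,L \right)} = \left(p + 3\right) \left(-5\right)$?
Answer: $\frac{6507601}{361} \approx 18027.0$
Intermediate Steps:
$R{\left(p,L \right)} = -15 - 5 p$ ($R{\left(p,L \right)} = \left(3 + p\right) \left(-5\right) = -15 - 5 p$)
$Q{\left(X \right)} = 0$
$S{\left(Y,J \right)} = \frac{5 + J + Y J^{2}}{6 + Y}$ ($S{\left(Y,J \right)} = \frac{\left(Y J^{2} + 5\right) + J}{6 + Y} = \frac{\left(5 + Y J^{2}\right) + J}{6 + Y} = \frac{5 + J + Y J^{2}}{6 + Y}$)
$\left(-134 + S{\left(R{\left(2,6 \right)},Q{\left(4 \right)} \right)}\right)^{2} = \left(-134 + \frac{5 + 0 + \left(-15 - 10\right) 0^{2}}{6 - 25}\right)^{2} = \left(-134 + \frac{5 + 0 + \left(-15 - 10\right) 0}{6 - 25}\right)^{2} = \left(-134 + \frac{5 + 0 - 0}{6 - 25}\right)^{2} = \left(-134 + \frac{5 + 0 + 0}{-19}\right)^{2} = \left(-134 - \frac{5}{19}\right)^{2} = \left(- \frac{2551}{19}\right)^{2} = \frac{6507601}{361}$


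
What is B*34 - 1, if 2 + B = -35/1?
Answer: -1259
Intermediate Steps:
B = -37 (B = -2 - 35/1 = -2 - 35*1 = -2 - 35 = -37)
B*34 - 1 = -37*34 - 1 = -1258 - 1 = -1259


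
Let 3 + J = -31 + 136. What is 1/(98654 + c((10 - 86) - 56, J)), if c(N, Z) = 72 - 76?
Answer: 1/98650 ≈ 1.0137e-5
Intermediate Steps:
J = 102 (J = -3 + (-31 + 136) = -3 + 105 = 102)
c(N, Z) = -4
1/(98654 + c((10 - 86) - 56, J)) = 1/(98654 - 4) = 1/98650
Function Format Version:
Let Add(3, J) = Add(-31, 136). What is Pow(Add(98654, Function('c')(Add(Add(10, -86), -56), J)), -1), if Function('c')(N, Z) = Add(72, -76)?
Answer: Rational(1, 98650) ≈ 1.0137e-5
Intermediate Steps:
J = 102 (J = Add(-3, Add(-31, 136)) = Add(-3, 105) = 102)
Function('c')(N, Z) = -4
Pow(Add(98654, Function('c')(Add(Add(10, -86), -56), J)), -1) = Pow(Add(98654, -4), -1) = Pow(98650, -1) = Rational(1, 98650)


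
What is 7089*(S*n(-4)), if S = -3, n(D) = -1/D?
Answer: -21267/4 ≈ -5316.8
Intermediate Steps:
7089*(S*n(-4)) = 7089*(-(-3)/(-4)) = 7089*(-(-3)*(-1)/4) = 7089*(-3*1/4) = 7089*(-3/4) = -21267/4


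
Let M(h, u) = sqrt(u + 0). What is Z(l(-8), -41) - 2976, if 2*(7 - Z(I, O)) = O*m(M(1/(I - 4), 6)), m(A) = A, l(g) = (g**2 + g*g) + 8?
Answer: -2969 + 41*sqrt(6)/2 ≈ -2918.8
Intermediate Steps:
M(h, u) = sqrt(u)
l(g) = 8 + 2*g**2 (l(g) = (g**2 + g**2) + 8 = 2*g**2 + 8 = 8 + 2*g**2)
Z(I, O) = 7 - O*sqrt(6)/2
Z(l(-8), -41) - 2976 = (7 - 1/2*(-41)*sqrt(6)) - 2976 = (7 + 41*sqrt(6)/2) - 2976 = -2969 + 41*sqrt(6)/2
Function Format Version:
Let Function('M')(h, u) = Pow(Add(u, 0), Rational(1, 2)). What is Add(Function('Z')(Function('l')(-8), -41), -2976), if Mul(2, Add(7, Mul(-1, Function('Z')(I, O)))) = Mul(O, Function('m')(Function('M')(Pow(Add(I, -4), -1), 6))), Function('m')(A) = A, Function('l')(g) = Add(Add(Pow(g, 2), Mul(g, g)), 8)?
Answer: Add(-2969, Mul(Rational(41, 2), Pow(6, Rational(1, 2)))) ≈ -2918.8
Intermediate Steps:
Function('M')(h, u) = Pow(u, Rational(1, 2))
Function('l')(g) = Add(8, Mul(2, Pow(g, 2))) (Function('l')(g) = Add(Add(Pow(g, 2), Pow(g, 2)), 8) = Add(Mul(2, Pow(g, 2)), 8) = Add(8, Mul(2, Pow(g, 2))))
Function('Z')(I, O) = Add(7, Mul(Rational(-1, 2), O, Pow(6, Rational(1, 2)))) (Function('Z')(I, O) = Add(7, Mul(Rational(-1, 2), Mul(O, Pow(6, Rational(1, 2))))) = Add(7, Mul(Rational(-1, 2), O, Pow(6, Rational(1, 2)))))
Add(Function('Z')(Function('l')(-8), -41), -2976) = Add(Add(7, Mul(Rational(-1, 2), -41, Pow(6, Rational(1, 2)))), -2976) = Add(Add(7, Mul(Rational(41, 2), Pow(6, Rational(1, 2)))), -2976) = Add(-2969, Mul(Rational(41, 2), Pow(6, Rational(1, 2))))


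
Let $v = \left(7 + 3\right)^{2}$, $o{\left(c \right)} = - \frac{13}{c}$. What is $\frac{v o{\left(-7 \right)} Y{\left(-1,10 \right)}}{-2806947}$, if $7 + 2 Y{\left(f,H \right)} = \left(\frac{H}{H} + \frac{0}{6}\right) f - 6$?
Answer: $\frac{100}{215919} \approx 0.00046314$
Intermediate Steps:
$Y{\left(f,H \right)} = - \frac{13}{2} + \frac{f}{2}$ ($Y{\left(f,H \right)} = - \frac{7}{2} + \frac{\left(\frac{H}{H} + \frac{0}{6}\right) f - 6}{2} = - \frac{7}{2} + \frac{\left(1 + 0 \cdot \frac{1}{6}\right) f - 6}{2} = - \frac{7}{2} + \frac{\left(1 + 0\right) f - 6}{2} = - \frac{7}{2} + \frac{1 f - 6}{2} = - \frac{7}{2} + \frac{f - 6}{2} = - \frac{7}{2} + \frac{-6 + f}{2} = - \frac{7}{2} + \left(-3 + \frac{f}{2}\right) = - \frac{13}{2} + \frac{f}{2}$)
$v = 100$ ($v = 10^{2} = 100$)
$\frac{v o{\left(-7 \right)} Y{\left(-1,10 \right)}}{-2806947} = \frac{100 \left(- \frac{13}{-7}\right) \left(- \frac{13}{2} + \frac{1}{2} \left(-1\right)\right)}{-2806947} = 100 \left(\left(-13\right) \left(- \frac{1}{7}\right)\right) \left(- \frac{13}{2} - \frac{1}{2}\right) \left(- \frac{1}{2806947}\right) = 100 \cdot \frac{13}{7} \left(-7\right) \left(- \frac{1}{2806947}\right) = \frac{1300}{7} \left(-7\right) \left(- \frac{1}{2806947}\right) = \left(-1300\right) \left(- \frac{1}{2806947}\right) = \frac{100}{215919}$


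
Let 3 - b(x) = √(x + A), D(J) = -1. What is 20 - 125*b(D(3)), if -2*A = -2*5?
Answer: -105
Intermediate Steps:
A = 5 (A = -(-1)*5 = -½*(-10) = 5)
b(x) = 3 - √(5 + x) (b(x) = 3 - √(x + 5) = 3 - √(5 + x))
20 - 125*b(D(3)) = 20 - 125*(3 - √(5 - 1)) = 20 - 125*(3 - √4) = 20 - 125*(3 - 1*2) = 20 - 125*(3 - 2) = 20 - 125*1 = 20 - 125 = -105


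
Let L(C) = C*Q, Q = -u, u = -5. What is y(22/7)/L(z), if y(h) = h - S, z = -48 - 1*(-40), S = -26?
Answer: -51/70 ≈ -0.72857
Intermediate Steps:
z = -8 (z = -48 + 40 = -8)
Q = 5 (Q = -1*(-5) = 5)
L(C) = 5*C (L(C) = C*5 = 5*C)
y(h) = 26 + h (y(h) = h - 1*(-26) = h + 26 = 26 + h)
y(22/7)/L(z) = (26 + 22/7)/((5*(-8))) = (26 + 22*(⅐))/(-40) = (26 + 22/7)*(-1/40) = (204/7)*(-1/40) = -51/70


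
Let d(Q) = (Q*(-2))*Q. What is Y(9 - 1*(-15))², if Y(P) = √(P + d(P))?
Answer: -1128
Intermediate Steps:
d(Q) = -2*Q² (d(Q) = (-2*Q)*Q = -2*Q²)
Y(P) = √(P - 2*P²)
Y(9 - 1*(-15))² = (√((9 - 1*(-15))*(1 - 2*(9 - 1*(-15)))))² = (√((9 + 15)*(1 - 2*(9 + 15))))² = (√(24*(1 - 2*24)))² = (√(24*(1 - 48)))² = (√(24*(-47)))² = (√(-1128))² = (2*I*√282)² = -1128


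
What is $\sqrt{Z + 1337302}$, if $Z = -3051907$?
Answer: $i \sqrt{1714605} \approx 1309.4 i$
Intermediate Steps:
$\sqrt{Z + 1337302} = \sqrt{-3051907 + 1337302} = \sqrt{-1714605} = i \sqrt{1714605}$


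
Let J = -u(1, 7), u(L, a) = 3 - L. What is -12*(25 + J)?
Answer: -276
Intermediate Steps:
J = -2 (J = -(3 - 1*1) = -(3 - 1) = -1*2 = -2)
-12*(25 + J) = -12*(25 - 2) = -12*23 = -276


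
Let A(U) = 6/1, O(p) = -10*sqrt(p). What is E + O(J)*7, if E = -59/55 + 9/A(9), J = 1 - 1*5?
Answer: 47/110 - 140*I ≈ 0.42727 - 140.0*I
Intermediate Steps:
J = -4 (J = 1 - 5 = -4)
A(U) = 6 (A(U) = 6*1 = 6)
E = 47/110 (E = -59/55 + 9/6 = -59*1/55 + 9*(1/6) = -59/55 + 3/2 = 47/110 ≈ 0.42727)
E + O(J)*7 = 47/110 - 20*I*7 = 47/110 - 140*I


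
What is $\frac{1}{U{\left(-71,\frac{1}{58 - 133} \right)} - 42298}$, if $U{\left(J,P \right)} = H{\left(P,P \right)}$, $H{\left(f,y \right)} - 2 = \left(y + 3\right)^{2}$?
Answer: $- \frac{5625}{237864824} \approx -2.3648 \cdot 10^{-5}$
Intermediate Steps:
$H{\left(f,y \right)} = 2 + \left(3 + y\right)^{2}$ ($H{\left(f,y \right)} = 2 + \left(y + 3\right)^{2} = 2 + \left(3 + y\right)^{2}$)
$U{\left(J,P \right)} = 2 + \left(3 + P\right)^{2}$
$\frac{1}{U{\left(-71,\frac{1}{58 - 133} \right)} - 42298} = \frac{1}{\left(2 + \left(3 + \frac{1}{58 - 133}\right)^{2}\right) - 42298} = \frac{1}{\left(2 + \left(3 + \frac{1}{-75}\right)^{2}\right) - 42298} = \frac{1}{\left(2 + \left(3 - \frac{1}{75}\right)^{2}\right) - 42298} = \frac{1}{\left(2 + \left(\frac{224}{75}\right)^{2}\right) - 42298} = \frac{1}{\left(2 + \frac{50176}{5625}\right) - 42298} = \frac{1}{\frac{61426}{5625} - 42298} = \frac{1}{- \frac{237864824}{5625}} = - \frac{5625}{237864824}$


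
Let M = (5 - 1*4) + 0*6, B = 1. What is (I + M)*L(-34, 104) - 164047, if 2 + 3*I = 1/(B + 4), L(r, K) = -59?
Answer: -820353/5 ≈ -1.6407e+5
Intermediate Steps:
I = -3/5 (I = -2/3 + 1/(3*(1 + 4)) = -2/3 + (1/3)/5 = -2/3 + (1/3)*(1/5) = -2/3 + 1/15 = -3/5 ≈ -0.60000)
M = 1 (M = (5 - 4) + 0 = 1 + 0 = 1)
(I + M)*L(-34, 104) - 164047 = (-3/5 + 1)*(-59) - 164047 = (2/5)*(-59) - 164047 = -118/5 - 164047 = -820353/5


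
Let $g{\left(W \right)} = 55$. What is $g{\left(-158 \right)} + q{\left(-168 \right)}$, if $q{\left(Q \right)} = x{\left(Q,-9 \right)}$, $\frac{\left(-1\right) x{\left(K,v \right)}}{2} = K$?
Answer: $391$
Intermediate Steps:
$x{\left(K,v \right)} = - 2 K$
$q{\left(Q \right)} = - 2 Q$
$g{\left(-158 \right)} + q{\left(-168 \right)} = 55 - -336 = 55 + 336 = 391$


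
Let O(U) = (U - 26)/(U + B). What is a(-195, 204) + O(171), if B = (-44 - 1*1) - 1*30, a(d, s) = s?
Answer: 19729/96 ≈ 205.51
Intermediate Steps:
B = -75 (B = (-44 - 1) - 30 = -45 - 30 = -75)
O(U) = (-26 + U)/(-75 + U) (O(U) = (U - 26)/(U - 75) = (-26 + U)/(-75 + U))
a(-195, 204) + O(171) = 204 + (-26 + 171)/(-75 + 171) = 204 + 145/96 = 19729/96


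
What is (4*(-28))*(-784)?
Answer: 87808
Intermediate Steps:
(4*(-28))*(-784) = -112*(-784) = 87808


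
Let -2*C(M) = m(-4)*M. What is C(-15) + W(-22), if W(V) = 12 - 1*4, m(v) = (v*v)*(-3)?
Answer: -352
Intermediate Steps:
m(v) = -3*v**2 (m(v) = v**2*(-3) = -3*v**2)
W(V) = 8 (W(V) = 12 - 4 = 8)
C(M) = 24*M (C(M) = -(-3*(-4)**2)*M/2 = -(-3*16)*M/2 = -(-24)*M = 24*M)
C(-15) + W(-22) = 24*(-15) + 8 = -360 + 8 = -352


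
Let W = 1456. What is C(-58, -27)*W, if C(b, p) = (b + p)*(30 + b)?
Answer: 3465280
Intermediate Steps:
C(b, p) = (30 + b)*(b + p)
C(-58, -27)*W = ((-58)² + 30*(-58) + 30*(-27) - 58*(-27))*1456 = (3364 - 1740 - 810 + 1566)*1456 = 2380*1456 = 3465280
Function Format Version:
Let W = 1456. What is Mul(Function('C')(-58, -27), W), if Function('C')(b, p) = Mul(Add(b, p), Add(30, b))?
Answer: 3465280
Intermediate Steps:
Function('C')(b, p) = Mul(Add(30, b), Add(b, p))
Mul(Function('C')(-58, -27), W) = Mul(Add(Pow(-58, 2), Mul(30, -58), Mul(30, -27), Mul(-58, -27)), 1456) = Mul(Add(3364, -1740, -810, 1566), 1456) = Mul(2380, 1456) = 3465280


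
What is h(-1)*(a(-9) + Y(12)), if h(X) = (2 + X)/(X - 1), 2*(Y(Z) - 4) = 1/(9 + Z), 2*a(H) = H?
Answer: 5/21 ≈ 0.23810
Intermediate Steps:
a(H) = H/2
Y(Z) = 4 + 1/(2*(9 + Z))
h(X) = (2 + X)/(-1 + X)
h(-1)*(a(-9) + Y(12)) = ((2 - 1)/(-1 - 1))*((½)*(-9) + (73 + 8*12)/(2*(9 + 12))) = (1/(-2))*(-9/2 + (½)*(73 + 96)/21) = (-½*1)*(-9/2 + (½)*(1/21)*169) = -(-9/2 + 169/42)/2 = -½*(-10/21) = 5/21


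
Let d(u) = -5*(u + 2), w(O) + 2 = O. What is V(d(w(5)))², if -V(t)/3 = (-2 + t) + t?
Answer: 24336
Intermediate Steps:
w(O) = -2 + O
d(u) = -10 - 5*u (d(u) = -5*(2 + u) = -10 - 5*u)
V(t) = 6 - 6*t (V(t) = -3*((-2 + t) + t) = -3*(-2 + 2*t) = 6 - 6*t)
V(d(w(5)))² = (6 - 6*(-10 - 5*(-2 + 5)))² = (6 - 6*(-10 - 5*3))² = (6 - 6*(-10 - 15))² = (6 - 6*(-25))² = (6 + 150)² = 156² = 24336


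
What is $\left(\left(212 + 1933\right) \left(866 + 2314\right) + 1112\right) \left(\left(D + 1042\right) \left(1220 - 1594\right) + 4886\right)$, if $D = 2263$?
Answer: $-8399398259008$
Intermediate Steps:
$\left(\left(212 + 1933\right) \left(866 + 2314\right) + 1112\right) \left(\left(D + 1042\right) \left(1220 - 1594\right) + 4886\right) = \left(\left(212 + 1933\right) \left(866 + 2314\right) + 1112\right) \left(\left(2263 + 1042\right) \left(1220 - 1594\right) + 4886\right) = \left(2145 \cdot 3180 + 1112\right) \left(3305 \left(-374\right) + 4886\right) = \left(6821100 + 1112\right) \left(-1236070 + 4886\right) = 6822212 \left(-1231184\right) = -8399398259008$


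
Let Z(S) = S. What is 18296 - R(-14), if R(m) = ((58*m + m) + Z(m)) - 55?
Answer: 19191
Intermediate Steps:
R(m) = -55 + 60*m (R(m) = ((58*m + m) + m) - 55 = (59*m + m) - 55 = 60*m - 55 = -55 + 60*m)
18296 - R(-14) = 18296 - (-55 + 60*(-14)) = 18296 - (-55 - 840) = 18296 - 1*(-895) = 18296 + 895 = 19191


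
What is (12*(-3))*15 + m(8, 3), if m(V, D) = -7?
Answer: -547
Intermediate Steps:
(12*(-3))*15 + m(8, 3) = (12*(-3))*15 - 7 = -36*15 - 7 = -540 - 7 = -547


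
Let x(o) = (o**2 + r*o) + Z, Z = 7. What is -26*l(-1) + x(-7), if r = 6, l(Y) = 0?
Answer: 14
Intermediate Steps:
x(o) = 7 + o**2 + 6*o (x(o) = (o**2 + 6*o) + 7 = 7 + o**2 + 6*o)
-26*l(-1) + x(-7) = -26*0 + (7 + (-7)**2 + 6*(-7)) = 0 + (7 + 49 - 42) = 0 + 14 = 14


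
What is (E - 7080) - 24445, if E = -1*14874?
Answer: -46399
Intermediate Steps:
E = -14874
(E - 7080) - 24445 = (-14874 - 7080) - 24445 = -21954 - 24445 = -46399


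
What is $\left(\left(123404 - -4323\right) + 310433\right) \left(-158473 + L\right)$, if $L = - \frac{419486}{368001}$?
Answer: $- \frac{25552896160755440}{368001} \approx -6.9437 \cdot 10^{10}$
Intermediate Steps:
$L = - \frac{419486}{368001}$ ($L = \left(-419486\right) \frac{1}{368001} = - \frac{419486}{368001} \approx -1.1399$)
$\left(\left(123404 - -4323\right) + 310433\right) \left(-158473 + L\right) = \left(\left(123404 - -4323\right) + 310433\right) \left(-158473 - \frac{419486}{368001}\right) = \left(\left(123404 + 4323\right) + 310433\right) \left(- \frac{58318641959}{368001}\right) = \left(127727 + 310433\right) \left(- \frac{58318641959}{368001}\right) = 438160 \left(- \frac{58318641959}{368001}\right) = - \frac{25552896160755440}{368001}$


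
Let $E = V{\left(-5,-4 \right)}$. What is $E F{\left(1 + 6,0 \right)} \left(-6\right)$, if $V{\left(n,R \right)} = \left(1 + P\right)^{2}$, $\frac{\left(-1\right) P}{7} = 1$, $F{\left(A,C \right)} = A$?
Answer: $-1512$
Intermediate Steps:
$P = -7$ ($P = \left(-7\right) 1 = -7$)
$V{\left(n,R \right)} = 36$ ($V{\left(n,R \right)} = \left(1 - 7\right)^{2} = \left(-6\right)^{2} = 36$)
$E = 36$
$E F{\left(1 + 6,0 \right)} \left(-6\right) = 36 \left(1 + 6\right) \left(-6\right) = 36 \cdot 7 \left(-6\right) = 252 \left(-6\right) = -1512$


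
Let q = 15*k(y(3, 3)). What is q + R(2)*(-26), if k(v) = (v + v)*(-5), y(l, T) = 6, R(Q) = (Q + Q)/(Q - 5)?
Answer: -2596/3 ≈ -865.33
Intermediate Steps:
R(Q) = 2*Q/(-5 + Q) (R(Q) = (2*Q)/(-5 + Q) = 2*Q/(-5 + Q))
k(v) = -10*v (k(v) = (2*v)*(-5) = -10*v)
q = -900 (q = 15*(-10*6) = 15*(-60) = -900)
q + R(2)*(-26) = -900 + (2*2/(-5 + 2))*(-26) = -900 + (2*2/(-3))*(-26) = -900 + (2*2*(-1/3))*(-26) = -900 - 4/3*(-26) = -900 + 104/3 = -2596/3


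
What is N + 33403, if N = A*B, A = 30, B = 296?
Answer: 42283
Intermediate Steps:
N = 8880 (N = 30*296 = 8880)
N + 33403 = 8880 + 33403 = 42283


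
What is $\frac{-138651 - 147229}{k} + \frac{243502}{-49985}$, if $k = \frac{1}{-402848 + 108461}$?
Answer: $\frac{4206705387423098}{49985} \approx 8.4159 \cdot 10^{10}$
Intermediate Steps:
$k = - \frac{1}{294387}$ ($k = \frac{1}{-294387} = - \frac{1}{294387} \approx -3.3969 \cdot 10^{-6}$)
$\frac{-138651 - 147229}{k} + \frac{243502}{-49985} = \frac{-138651 - 147229}{- \frac{1}{294387}} + \frac{243502}{-49985} = \left(-138651 - 147229\right) \left(-294387\right) + 243502 \left(- \frac{1}{49985}\right) = \left(-285880\right) \left(-294387\right) - \frac{243502}{49985} = 84159355560 - \frac{243502}{49985} = \frac{4206705387423098}{49985}$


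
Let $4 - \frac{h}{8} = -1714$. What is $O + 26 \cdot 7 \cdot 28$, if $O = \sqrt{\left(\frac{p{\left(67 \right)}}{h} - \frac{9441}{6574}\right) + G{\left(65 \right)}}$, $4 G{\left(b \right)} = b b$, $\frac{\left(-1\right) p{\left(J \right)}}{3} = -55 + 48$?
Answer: $5096 + \frac{5 \sqrt{5381981221710091}}{11294132} \approx 5128.5$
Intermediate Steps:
$p{\left(J \right)} = 21$ ($p{\left(J \right)} = - 3 \left(-55 + 48\right) = \left(-3\right) \left(-7\right) = 21$)
$h = 13744$ ($h = 32 - -13712 = 32 + 13712 = 13744$)
$G{\left(b \right)} = \frac{b^{2}}{4}$ ($G{\left(b \right)} = \frac{b b}{4} = \frac{b^{2}}{4}$)
$O = \frac{5 \sqrt{5381981221710091}}{11294132}$ ($O = \sqrt{\left(\frac{21}{13744} - \frac{9441}{6574}\right) + \frac{65^{2}}{4}} = \sqrt{\left(21 \cdot \frac{1}{13744} - \frac{9441}{6574}\right) + \frac{1}{4} \cdot 4225} = \sqrt{\left(\frac{21}{13744} - \frac{9441}{6574}\right) + \frac{4225}{4}} = \sqrt{- \frac{64809525}{45176528} + \frac{4225}{4}} = \sqrt{\frac{47652898175}{45176528}} = \frac{5 \sqrt{5381981221710091}}{11294132} \approx 32.478$)
$O + 26 \cdot 7 \cdot 28 = \frac{5 \sqrt{5381981221710091}}{11294132} + 26 \cdot 7 \cdot 28 = \frac{5 \sqrt{5381981221710091}}{11294132} + 182 \cdot 28 = \frac{5 \sqrt{5381981221710091}}{11294132} + 5096 = 5096 + \frac{5 \sqrt{5381981221710091}}{11294132}$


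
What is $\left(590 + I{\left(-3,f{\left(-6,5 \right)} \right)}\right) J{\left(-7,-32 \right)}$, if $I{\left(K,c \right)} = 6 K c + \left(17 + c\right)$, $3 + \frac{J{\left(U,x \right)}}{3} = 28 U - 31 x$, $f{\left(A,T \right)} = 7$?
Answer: $1160952$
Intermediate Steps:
$J{\left(U,x \right)} = -9 - 93 x + 84 U$ ($J{\left(U,x \right)} = -9 + 3 \left(28 U - 31 x\right) = -9 + 3 \left(- 31 x + 28 U\right) = -9 + \left(- 93 x + 84 U\right) = -9 - 93 x + 84 U$)
$I{\left(K,c \right)} = 17 + c + 6 K c$ ($I{\left(K,c \right)} = 6 K c + \left(17 + c\right) = 17 + c + 6 K c$)
$\left(590 + I{\left(-3,f{\left(-6,5 \right)} \right)}\right) J{\left(-7,-32 \right)} = \left(590 + \left(17 + 7 + 6 \left(-3\right) 7\right)\right) \left(-9 - -2976 + 84 \left(-7\right)\right) = \left(590 + \left(17 + 7 - 126\right)\right) \left(-9 + 2976 - 588\right) = \left(590 - 102\right) 2379 = 488 \cdot 2379 = 1160952$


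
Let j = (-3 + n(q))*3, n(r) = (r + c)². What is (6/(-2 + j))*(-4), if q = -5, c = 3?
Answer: -24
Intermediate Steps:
n(r) = (3 + r)² (n(r) = (r + 3)² = (3 + r)²)
j = 3 (j = (-3 + (3 - 5)²)*3 = (-3 + (-2)²)*3 = (-3 + 4)*3 = 1*3 = 3)
(6/(-2 + j))*(-4) = (6/(-2 + 3))*(-4) = (6/1)*(-4) = (6*1)*(-4) = 6*(-4) = -24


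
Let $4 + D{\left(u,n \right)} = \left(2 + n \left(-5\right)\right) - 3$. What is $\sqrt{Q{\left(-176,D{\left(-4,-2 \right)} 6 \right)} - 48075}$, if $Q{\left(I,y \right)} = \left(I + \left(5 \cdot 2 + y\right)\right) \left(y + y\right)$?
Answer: $i \sqrt{56235} \approx 237.14 i$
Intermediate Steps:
$D{\left(u,n \right)} = -5 - 5 n$ ($D{\left(u,n \right)} = -4 + \left(\left(2 + n \left(-5\right)\right) - 3\right) = -4 - \left(1 + 5 n\right) = -5 - 5 n$)
$Q{\left(I,y \right)} = 2 y \left(10 + I + y\right)$ ($Q{\left(I,y \right)} = \left(I + \left(10 + y\right)\right) 2 y = \left(10 + I + y\right) 2 y = 2 y \left(10 + I + y\right)$)
$\sqrt{Q{\left(-176,D{\left(-4,-2 \right)} 6 \right)} - 48075} = \sqrt{2 \left(-5 - -10\right) 6 \left(10 - 176 + \left(-5 - -10\right) 6\right) - 48075} = \sqrt{2 \left(-5 + 10\right) 6 \left(10 - 176 + \left(-5 + 10\right) 6\right) - 48075} = \sqrt{2 \cdot 5 \cdot 6 \left(10 - 176 + 5 \cdot 6\right) - 48075} = \sqrt{2 \cdot 30 \left(10 - 176 + 30\right) - 48075} = \sqrt{2 \cdot 30 \left(-136\right) - 48075} = \sqrt{-8160 - 48075} = \sqrt{-56235} = i \sqrt{56235}$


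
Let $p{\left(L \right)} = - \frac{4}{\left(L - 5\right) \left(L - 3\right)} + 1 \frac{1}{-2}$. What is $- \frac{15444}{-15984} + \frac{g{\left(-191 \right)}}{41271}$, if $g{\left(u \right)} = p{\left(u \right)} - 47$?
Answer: $\frac{9339206115}{9677279108} \approx 0.96507$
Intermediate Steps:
$p{\left(L \right)} = - \frac{1}{2} - \frac{4}{\left(-5 + L\right) \left(-3 + L\right)}$ ($p{\left(L \right)} = - \frac{4}{\left(-5 + L\right) \left(-3 + L\right)} + 1 \left(- \frac{1}{2}\right) = - 4 \frac{1}{\left(-5 + L\right) \left(-3 + L\right)} - \frac{1}{2} = - \frac{4}{\left(-5 + L\right) \left(-3 + L\right)} - \frac{1}{2} = - \frac{1}{2} - \frac{4}{\left(-5 + L\right) \left(-3 + L\right)}$)
$g{\left(u \right)} = -47 + \frac{-23 - u^{2} + 8 u}{2 \left(15 + u^{2} - 8 u\right)}$ ($g{\left(u \right)} = \frac{-23 - u^{2} + 8 u}{2 \left(15 + u^{2} - 8 u\right)} - 47 = -47 + \frac{-23 - u^{2} + 8 u}{2 \left(15 + u^{2} - 8 u\right)}$)
$- \frac{15444}{-15984} + \frac{g{\left(-191 \right)}}{41271} = - \frac{15444}{-15984} + \frac{\frac{1}{2} \frac{1}{15 + \left(-191\right)^{2} - -1528} \left(-1433 - 95 \left(-191\right)^{2} + 760 \left(-191\right)\right)}{41271} = \left(-15444\right) \left(- \frac{1}{15984}\right) + \frac{-1433 - 3465695 - 145160}{2 \left(15 + 36481 + 1528\right)} \frac{1}{41271} = \frac{143}{148} + \frac{-1433 - 3465695 - 145160}{2 \cdot 38024} \cdot \frac{1}{41271} = \frac{143}{148} + \frac{1}{2} \cdot \frac{1}{38024} \left(-3612288\right) \frac{1}{41271} = \frac{143}{148} - \frac{75256}{65387021} = \frac{9339206115}{9677279108}$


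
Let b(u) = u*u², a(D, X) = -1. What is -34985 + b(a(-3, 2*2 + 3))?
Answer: -34986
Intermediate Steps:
b(u) = u³
-34985 + b(a(-3, 2*2 + 3)) = -34985 + (-1)³ = -34985 - 1 = -34986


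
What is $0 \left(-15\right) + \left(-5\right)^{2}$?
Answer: $25$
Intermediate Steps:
$0 \left(-15\right) + \left(-5\right)^{2} = 0 + 25 = 25$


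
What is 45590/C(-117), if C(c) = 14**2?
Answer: 22795/98 ≈ 232.60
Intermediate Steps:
C(c) = 196
45590/C(-117) = 45590/196 = 45590*(1/196) = 22795/98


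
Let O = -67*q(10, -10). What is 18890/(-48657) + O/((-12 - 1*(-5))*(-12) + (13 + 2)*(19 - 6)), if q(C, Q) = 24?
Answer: -9278974/1508367 ≈ -6.1517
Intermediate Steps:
O = -1608 (O = -67*24 = -1608)
18890/(-48657) + O/((-12 - 1*(-5))*(-12) + (13 + 2)*(19 - 6)) = 18890/(-48657) - 1608/((-12 - 1*(-5))*(-12) + (13 + 2)*(19 - 6)) = 18890*(-1/48657) - 1608/((-12 + 5)*(-12) + 15*13) = -18890/48657 - 1608/(-7*(-12) + 195) = -18890/48657 - 1608/(84 + 195) = -18890/48657 - 1608/279 = -18890/48657 - 1608*1/279 = -18890/48657 - 536/93 = -9278974/1508367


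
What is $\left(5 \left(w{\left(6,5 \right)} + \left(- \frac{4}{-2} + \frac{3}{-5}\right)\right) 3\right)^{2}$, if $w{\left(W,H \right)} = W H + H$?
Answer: $298116$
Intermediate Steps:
$w{\left(W,H \right)} = H + H W$ ($w{\left(W,H \right)} = H W + H = H + H W$)
$\left(5 \left(w{\left(6,5 \right)} + \left(- \frac{4}{-2} + \frac{3}{-5}\right)\right) 3\right)^{2} = \left(5 \left(5 \left(1 + 6\right) + \left(- \frac{4}{-2} + \frac{3}{-5}\right)\right) 3\right)^{2} = \left(5 \left(5 \cdot 7 + \left(\left(-4\right) \left(- \frac{1}{2}\right) + 3 \left(- \frac{1}{5}\right)\right)\right) 3\right)^{2} = \left(5 \left(35 + \left(2 - \frac{3}{5}\right)\right) 3\right)^{2} = \left(5 \left(35 + \frac{7}{5}\right) 3\right)^{2} = \left(5 \cdot \frac{182}{5} \cdot 3\right)^{2} = \left(5 \cdot \frac{546}{5}\right)^{2} = 546^{2} = 298116$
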